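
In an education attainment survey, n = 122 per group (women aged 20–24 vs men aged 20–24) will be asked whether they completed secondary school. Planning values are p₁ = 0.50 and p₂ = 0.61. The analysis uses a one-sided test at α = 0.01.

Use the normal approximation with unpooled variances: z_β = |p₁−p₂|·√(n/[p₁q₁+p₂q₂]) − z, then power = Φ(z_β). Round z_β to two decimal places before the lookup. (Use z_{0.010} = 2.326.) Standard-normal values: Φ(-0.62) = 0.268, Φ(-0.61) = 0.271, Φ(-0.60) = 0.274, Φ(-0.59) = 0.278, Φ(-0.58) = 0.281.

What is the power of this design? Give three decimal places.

Power ≈ 0.278

z_β = |p₁−p₂|·√(n/[p₁q₁+p₂q₂]) − z_α
    = 0.11 · √(122/0.4879) − 2.326
    = 0.11 · 15.8130 − 2.326
    = 1.7394 − 2.326 = -0.5866 → -0.59
Power = Φ(-0.59) = 0.278.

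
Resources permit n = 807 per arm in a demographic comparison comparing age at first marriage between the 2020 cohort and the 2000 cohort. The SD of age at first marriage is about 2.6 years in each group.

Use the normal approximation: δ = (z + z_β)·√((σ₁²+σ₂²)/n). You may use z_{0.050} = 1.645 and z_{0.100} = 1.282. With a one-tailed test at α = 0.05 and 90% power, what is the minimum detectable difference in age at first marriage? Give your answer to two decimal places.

δ = (z_α + z_β) · √((σ₁²+σ₂²)/n)
  = (1.645 + 1.282) · √(13.52/807)
  = 2.927 · √0.01675
  = 2.927 · 0.1294
  = 0.3789

Minimum detectable difference ≈ 0.38 years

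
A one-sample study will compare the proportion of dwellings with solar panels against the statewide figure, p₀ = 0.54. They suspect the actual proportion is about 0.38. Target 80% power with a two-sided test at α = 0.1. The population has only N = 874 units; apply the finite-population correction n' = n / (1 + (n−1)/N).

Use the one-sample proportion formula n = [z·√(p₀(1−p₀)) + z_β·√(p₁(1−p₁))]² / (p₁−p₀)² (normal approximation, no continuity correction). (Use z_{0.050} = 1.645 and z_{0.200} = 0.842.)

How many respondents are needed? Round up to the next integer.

n = [z_{α/2}·√(p₀q₀) + z_β·√(p₁q₁)]² / (p₁ − p₀)²
  = [1.645·√(0.54·0.46) + 0.842·√(0.38·0.62)]² / (-0.16)²
  = [1.645·0.4984 + 0.842·0.4854]² / 0.0256
  = [1.2286]² / 0.0256
  = 58.96
Finite-population correction (N = 874): 58.96 / (1 + (58.96 − 1)/874) = 55.29.
Round up → n = 56.

n = 56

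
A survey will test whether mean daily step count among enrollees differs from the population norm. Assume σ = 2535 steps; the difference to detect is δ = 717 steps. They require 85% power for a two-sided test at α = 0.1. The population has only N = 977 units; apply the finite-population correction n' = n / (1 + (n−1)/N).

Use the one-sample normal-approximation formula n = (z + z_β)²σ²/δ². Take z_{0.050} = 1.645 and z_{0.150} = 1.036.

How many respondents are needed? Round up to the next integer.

n = (z_{α/2} + z_β)² · σ² / δ²
  = (1.645 + 1.036)² · 2535² / 717²
  = 7.1878 · 6426225 / 514089
  = 89.85
Finite-population correction (N = 977): 89.85 / (1 + (89.85 − 1)/977) = 82.36.
Round up → n = 83.

n = 83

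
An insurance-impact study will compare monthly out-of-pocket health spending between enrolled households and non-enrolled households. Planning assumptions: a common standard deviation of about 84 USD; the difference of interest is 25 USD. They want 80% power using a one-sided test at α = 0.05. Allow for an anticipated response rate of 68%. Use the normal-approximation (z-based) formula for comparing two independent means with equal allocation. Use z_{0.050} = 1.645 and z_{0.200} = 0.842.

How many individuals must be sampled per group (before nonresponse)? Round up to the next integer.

n = (z_α + z_β)² · (σ₁² + σ₂²) / δ²
  = (1.645 + 0.842)² · (2·84² = 14112) / 25²
  = 6.1852 · 14112 / 625
  = 139.66
Adjust for 68% response: 139.66 / 0.68 = 205.38.
Round up → n = 206 per group.

n = 206 per group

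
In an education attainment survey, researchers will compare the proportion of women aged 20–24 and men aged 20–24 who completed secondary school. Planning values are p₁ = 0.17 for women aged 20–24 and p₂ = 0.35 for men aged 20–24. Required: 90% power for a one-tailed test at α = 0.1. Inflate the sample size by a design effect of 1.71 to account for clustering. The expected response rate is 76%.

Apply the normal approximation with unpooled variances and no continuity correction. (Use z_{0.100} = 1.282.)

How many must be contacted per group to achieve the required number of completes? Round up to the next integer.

n = 169 per group

n = (z_α + z_β)² · [p₁(1−p₁) + p₂(1−p₂)] / (p₁ − p₂)²
  = (1.282 + 1.282)² · (0.17·0.83 + 0.35·0.65) / (-0.18)²
  = (2.564)² · (0.1411 + 0.2275) / 0.0324
  = 6.5741 · 0.3686 / 0.0324
  = 74.79
Design effect: 1.71 × 74.79 = 127.89.
Adjust for 76% response: 127.89 / 0.76 = 168.28.
Round up → n = 169 per group.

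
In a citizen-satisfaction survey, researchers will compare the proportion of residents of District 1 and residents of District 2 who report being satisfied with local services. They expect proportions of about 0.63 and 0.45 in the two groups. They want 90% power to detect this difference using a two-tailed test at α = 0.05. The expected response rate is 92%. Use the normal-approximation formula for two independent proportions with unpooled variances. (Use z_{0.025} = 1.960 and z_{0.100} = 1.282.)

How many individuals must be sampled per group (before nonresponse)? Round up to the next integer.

n = 170 per group

n = (z_{α/2} + z_β)² · [p₁(1−p₁) + p₂(1−p₂)] / (p₁ − p₂)²
  = (1.960 + 1.282)² · (0.63·0.37 + 0.45·0.55) / (0.18)²
  = (3.242)² · (0.2331 + 0.2475) / 0.0324
  = 10.5106 · 0.4806 / 0.0324
  = 155.91
Adjust for 92% response: 155.91 / 0.92 = 169.46.
Round up → n = 170 per group.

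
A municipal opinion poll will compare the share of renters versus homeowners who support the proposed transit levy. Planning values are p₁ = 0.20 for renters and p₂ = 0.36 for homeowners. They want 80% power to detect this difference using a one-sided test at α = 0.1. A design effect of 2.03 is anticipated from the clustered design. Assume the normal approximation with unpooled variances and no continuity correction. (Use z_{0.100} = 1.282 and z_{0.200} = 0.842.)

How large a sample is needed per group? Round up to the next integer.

n = 140 per group

n = (z_α + z_β)² · [p₁(1−p₁) + p₂(1−p₂)] / (p₁ − p₂)²
  = (1.282 + 0.842)² · (0.20·0.80 + 0.36·0.64) / (-0.16)²
  = (2.124)² · (0.1600 + 0.2304) / 0.0256
  = 4.5114 · 0.3904 / 0.0256
  = 68.80
Design effect: 2.03 × 68.80 = 139.66.
Round up → n = 140 per group.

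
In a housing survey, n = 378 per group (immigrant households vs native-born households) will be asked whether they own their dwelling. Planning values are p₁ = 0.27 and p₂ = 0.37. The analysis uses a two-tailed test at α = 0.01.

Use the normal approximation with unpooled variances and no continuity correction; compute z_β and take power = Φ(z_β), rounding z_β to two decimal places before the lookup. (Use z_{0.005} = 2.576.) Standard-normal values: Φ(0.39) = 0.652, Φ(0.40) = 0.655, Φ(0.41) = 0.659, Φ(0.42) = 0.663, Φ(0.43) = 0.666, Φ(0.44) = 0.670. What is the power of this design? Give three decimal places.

Power ≈ 0.652

z_β = |p₁−p₂|·√(n/[p₁q₁+p₂q₂]) − z_{α/2}
    = 0.10 · √(378/0.4302) − 2.576
    = 0.10 · 29.6422 − 2.576
    = 2.9642 − 2.576 = 0.3882 → 0.39
Power = Φ(0.39) = 0.652.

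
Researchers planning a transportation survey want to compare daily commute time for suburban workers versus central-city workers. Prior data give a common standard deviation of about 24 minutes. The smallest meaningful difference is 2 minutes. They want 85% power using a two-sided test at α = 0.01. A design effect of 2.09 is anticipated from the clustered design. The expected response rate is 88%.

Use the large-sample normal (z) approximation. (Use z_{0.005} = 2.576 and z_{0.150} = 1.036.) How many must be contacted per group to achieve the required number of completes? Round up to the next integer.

n = (z_{α/2} + z_β)² · (σ₁² + σ₂²) / δ²
  = (2.576 + 1.036)² · (2·24² = 1152) / 2²
  = 13.0465 · 1152 / 4
  = 3757.40
Design effect: 2.09 × 3757.40 = 7852.98.
Adjust for 88% response: 7852.98 / 0.88 = 8923.84.
Round up → n = 8924 per group.

n = 8924 per group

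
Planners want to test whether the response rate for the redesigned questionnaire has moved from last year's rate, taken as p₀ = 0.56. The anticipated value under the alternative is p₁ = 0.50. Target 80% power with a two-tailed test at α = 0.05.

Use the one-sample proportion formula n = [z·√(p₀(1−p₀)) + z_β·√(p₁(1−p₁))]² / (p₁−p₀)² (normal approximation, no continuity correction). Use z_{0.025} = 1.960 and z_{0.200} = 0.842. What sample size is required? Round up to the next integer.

n = [z_{α/2}·√(p₀q₀) + z_β·√(p₁q₁)]² / (p₁ − p₀)²
  = [1.960·√(0.56·0.44) + 0.842·√(0.50·0.50)]² / (-0.06)²
  = [1.960·0.4964 + 0.842·0.5000]² / 0.0036
  = [1.3939]² / 0.0036
  = 539.72
Round up → n = 540.

n = 540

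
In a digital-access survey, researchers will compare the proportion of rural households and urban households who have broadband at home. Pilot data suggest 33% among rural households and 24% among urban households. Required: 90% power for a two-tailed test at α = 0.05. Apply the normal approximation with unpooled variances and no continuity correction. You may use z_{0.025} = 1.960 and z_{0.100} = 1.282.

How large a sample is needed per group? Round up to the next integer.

n = 524 per group

n = (z_{α/2} + z_β)² · [p₁(1−p₁) + p₂(1−p₂)] / (p₁ − p₂)²
  = (1.960 + 1.282)² · (0.33·0.67 + 0.24·0.76) / (0.09)²
  = (3.242)² · (0.2211 + 0.1824) / 0.0081
  = 10.5106 · 0.4035 / 0.0081
  = 523.58
Round up → n = 524 per group.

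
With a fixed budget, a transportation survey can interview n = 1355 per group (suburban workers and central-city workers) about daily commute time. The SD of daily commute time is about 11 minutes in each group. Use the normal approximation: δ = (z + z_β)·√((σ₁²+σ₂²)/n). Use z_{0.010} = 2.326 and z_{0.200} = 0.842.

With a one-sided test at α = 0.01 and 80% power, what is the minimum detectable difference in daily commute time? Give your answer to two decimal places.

Minimum detectable difference ≈ 1.34 minutes

δ = (z_α + z_β) · √((σ₁²+σ₂²)/n)
  = (2.326 + 0.842) · √(242/1355)
  = 3.168 · √0.1786
  = 3.168 · 0.4226
  = 1.3388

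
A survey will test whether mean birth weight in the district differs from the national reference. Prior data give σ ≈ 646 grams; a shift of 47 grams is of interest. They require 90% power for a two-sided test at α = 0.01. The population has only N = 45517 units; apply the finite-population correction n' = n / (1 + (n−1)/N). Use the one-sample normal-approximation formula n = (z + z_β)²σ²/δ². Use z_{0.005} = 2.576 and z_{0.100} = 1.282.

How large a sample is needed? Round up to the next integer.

n = (z_{α/2} + z_β)² · σ² / δ²
  = (2.576 + 1.282)² · 646² / 47²
  = 14.8842 · 417316 / 2209
  = 2811.86
Finite-population correction (N = 45517): 2811.86 / (1 + (2811.86 − 1)/45517) = 2648.32.
Round up → n = 2649.

n = 2649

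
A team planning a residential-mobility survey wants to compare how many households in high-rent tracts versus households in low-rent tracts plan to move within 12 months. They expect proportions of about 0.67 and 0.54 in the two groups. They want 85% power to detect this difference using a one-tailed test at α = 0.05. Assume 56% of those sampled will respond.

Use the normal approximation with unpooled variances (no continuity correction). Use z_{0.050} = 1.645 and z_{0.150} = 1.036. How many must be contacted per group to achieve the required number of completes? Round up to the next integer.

n = 357 per group

n = (z_α + z_β)² · [p₁(1−p₁) + p₂(1−p₂)] / (p₁ − p₂)²
  = (1.645 + 1.036)² · (0.67·0.33 + 0.54·0.46) / (0.13)²
  = (2.681)² · (0.2211 + 0.2484) / 0.0169
  = 7.1878 · 0.4695 / 0.0169
  = 199.68
Adjust for 56% response: 199.68 / 0.56 = 356.58.
Round up → n = 357 per group.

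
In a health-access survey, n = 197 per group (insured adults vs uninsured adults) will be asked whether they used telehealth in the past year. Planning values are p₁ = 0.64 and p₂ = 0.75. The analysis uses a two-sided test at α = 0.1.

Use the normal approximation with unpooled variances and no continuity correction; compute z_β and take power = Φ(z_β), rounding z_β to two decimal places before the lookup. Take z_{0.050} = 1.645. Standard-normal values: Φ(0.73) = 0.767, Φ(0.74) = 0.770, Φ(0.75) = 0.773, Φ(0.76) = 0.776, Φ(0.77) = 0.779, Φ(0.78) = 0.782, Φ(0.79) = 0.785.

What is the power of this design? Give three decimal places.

z_β = |p₁−p₂|·√(n/[p₁q₁+p₂q₂]) − z_{α/2}
    = 0.11 · √(197/0.4179) − 1.645
    = 0.11 · 21.7119 − 1.645
    = 2.3883 − 1.645 = 0.7433 → 0.74
Power = Φ(0.74) = 0.770.

Power ≈ 0.770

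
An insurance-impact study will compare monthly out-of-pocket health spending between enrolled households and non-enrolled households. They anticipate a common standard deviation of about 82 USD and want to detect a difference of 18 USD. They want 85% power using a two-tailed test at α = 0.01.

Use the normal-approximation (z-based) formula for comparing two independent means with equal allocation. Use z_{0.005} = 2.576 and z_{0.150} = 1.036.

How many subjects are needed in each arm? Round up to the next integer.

n = 542 per group

n = (z_{α/2} + z_β)² · (σ₁² + σ₂²) / δ²
  = (2.576 + 1.036)² · (2·82² = 13448) / 18²
  = 13.0465 · 13448 / 324
  = 541.51
Round up → n = 542 per group.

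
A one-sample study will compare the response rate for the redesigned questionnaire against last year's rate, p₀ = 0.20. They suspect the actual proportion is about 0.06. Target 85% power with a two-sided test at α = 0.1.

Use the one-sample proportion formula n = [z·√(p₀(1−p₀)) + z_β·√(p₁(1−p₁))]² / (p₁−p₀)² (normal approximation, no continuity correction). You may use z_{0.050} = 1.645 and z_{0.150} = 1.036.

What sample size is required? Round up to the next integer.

n = [z_{α/2}·√(p₀q₀) + z_β·√(p₁q₁)]² / (p₁ − p₀)²
  = [1.645·√(0.20·0.80) + 1.036·√(0.06·0.94)]² / (-0.14)²
  = [1.645·0.4000 + 1.036·0.2375]² / 0.0196
  = [0.9040]² / 0.0196
  = 41.70
Round up → n = 42.

n = 42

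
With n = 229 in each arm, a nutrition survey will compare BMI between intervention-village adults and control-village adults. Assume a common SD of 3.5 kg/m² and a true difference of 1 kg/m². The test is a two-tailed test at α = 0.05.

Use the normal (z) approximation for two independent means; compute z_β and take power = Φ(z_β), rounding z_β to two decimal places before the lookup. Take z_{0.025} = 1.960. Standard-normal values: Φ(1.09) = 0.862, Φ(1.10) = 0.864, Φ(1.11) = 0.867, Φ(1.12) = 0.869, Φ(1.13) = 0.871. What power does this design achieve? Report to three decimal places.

z_β = δ·√(n/(σ₁²+σ₂²)) − z_{α/2}
    = 1 · √(229/24.5) − 1.960
    = 1 · 3.05728 − 1.960
    = 3.0573 − 1.960 = 1.0973 → 1.10
Power = Φ(1.10) = 0.864.

Power ≈ 0.864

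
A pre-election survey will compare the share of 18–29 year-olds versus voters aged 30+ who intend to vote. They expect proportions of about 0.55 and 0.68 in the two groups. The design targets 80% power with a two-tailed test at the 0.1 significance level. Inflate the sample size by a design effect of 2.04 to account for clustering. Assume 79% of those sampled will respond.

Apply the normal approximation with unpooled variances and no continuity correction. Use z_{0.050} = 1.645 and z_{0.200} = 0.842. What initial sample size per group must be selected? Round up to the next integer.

n = 440 per group

n = (z_{α/2} + z_β)² · [p₁(1−p₁) + p₂(1−p₂)] / (p₁ − p₂)²
  = (1.645 + 0.842)² · (0.55·0.45 + 0.68·0.32) / (-0.13)²
  = (2.487)² · (0.2475 + 0.2176) / 0.0169
  = 6.1852 · 0.4651 / 0.0169
  = 170.22
Design effect: 2.04 × 170.22 = 347.25.
Adjust for 79% response: 347.25 / 0.79 = 439.56.
Round up → n = 440 per group.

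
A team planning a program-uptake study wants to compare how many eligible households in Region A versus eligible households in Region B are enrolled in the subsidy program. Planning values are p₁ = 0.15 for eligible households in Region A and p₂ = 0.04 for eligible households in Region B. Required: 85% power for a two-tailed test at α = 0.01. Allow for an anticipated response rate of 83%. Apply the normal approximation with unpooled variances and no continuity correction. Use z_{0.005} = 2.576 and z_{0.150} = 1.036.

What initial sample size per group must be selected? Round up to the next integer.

n = 216 per group

n = (z_{α/2} + z_β)² · [p₁(1−p₁) + p₂(1−p₂)] / (p₁ − p₂)²
  = (2.576 + 1.036)² · (0.15·0.85 + 0.04·0.96) / (0.11)²
  = (3.612)² · (0.1275 + 0.0384) / 0.0121
  = 13.0465 · 0.1659 / 0.0121
  = 178.88
Adjust for 83% response: 178.88 / 0.83 = 215.52.
Round up → n = 216 per group.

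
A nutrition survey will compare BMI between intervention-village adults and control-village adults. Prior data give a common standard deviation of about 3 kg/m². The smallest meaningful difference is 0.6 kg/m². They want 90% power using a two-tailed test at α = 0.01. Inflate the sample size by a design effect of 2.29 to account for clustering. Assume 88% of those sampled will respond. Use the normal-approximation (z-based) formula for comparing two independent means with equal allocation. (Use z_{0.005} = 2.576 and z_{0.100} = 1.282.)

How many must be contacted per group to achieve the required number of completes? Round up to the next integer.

n = 1937 per group

n = (z_{α/2} + z_β)² · (σ₁² + σ₂²) / δ²
  = (2.576 + 1.282)² · (2·3² = 18) / 0.6²
  = 14.8842 · 18 / 0.36
  = 744.21
Design effect: 2.29 × 744.21 = 1704.24.
Adjust for 88% response: 1704.24 / 0.88 = 1936.63.
Round up → n = 1937 per group.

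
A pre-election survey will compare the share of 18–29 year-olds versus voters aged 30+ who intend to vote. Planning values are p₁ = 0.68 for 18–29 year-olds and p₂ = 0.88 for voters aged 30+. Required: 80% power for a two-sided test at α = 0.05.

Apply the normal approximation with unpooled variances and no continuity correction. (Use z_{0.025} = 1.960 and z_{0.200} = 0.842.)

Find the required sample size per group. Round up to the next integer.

n = 64 per group

n = (z_{α/2} + z_β)² · [p₁(1−p₁) + p₂(1−p₂)] / (p₁ − p₂)²
  = (1.960 + 0.842)² · (0.68·0.32 + 0.88·0.12) / (-0.20)²
  = (2.802)² · (0.2176 + 0.1056) / 0.0400
  = 7.8512 · 0.3232 / 0.0400
  = 63.44
Round up → n = 64 per group.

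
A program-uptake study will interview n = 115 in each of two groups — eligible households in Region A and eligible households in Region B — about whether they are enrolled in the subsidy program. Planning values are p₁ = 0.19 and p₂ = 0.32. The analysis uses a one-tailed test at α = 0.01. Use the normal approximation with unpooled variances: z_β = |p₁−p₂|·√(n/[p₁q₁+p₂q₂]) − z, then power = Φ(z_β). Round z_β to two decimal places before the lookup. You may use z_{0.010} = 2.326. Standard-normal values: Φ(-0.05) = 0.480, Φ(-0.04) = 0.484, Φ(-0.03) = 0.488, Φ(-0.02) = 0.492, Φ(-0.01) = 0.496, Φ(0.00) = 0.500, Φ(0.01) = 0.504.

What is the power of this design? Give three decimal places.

z_β = |p₁−p₂|·√(n/[p₁q₁+p₂q₂]) − z_α
    = 0.13 · √(115/0.3715) − 2.326
    = 0.13 · 17.5942 − 2.326
    = 2.2872 − 2.326 = -0.0388 → -0.04
Power = Φ(-0.04) = 0.484.

Power ≈ 0.484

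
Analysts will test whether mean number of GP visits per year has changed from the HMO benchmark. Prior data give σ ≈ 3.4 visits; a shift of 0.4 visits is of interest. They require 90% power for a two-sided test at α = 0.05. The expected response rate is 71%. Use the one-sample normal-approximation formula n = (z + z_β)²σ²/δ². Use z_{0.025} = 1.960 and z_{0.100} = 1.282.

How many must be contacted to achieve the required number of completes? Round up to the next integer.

n = 1070

n = (z_{α/2} + z_β)² · σ² / δ²
  = (1.960 + 1.282)² · 3.4² / 0.4²
  = 10.5106 · 11.56 / 0.16
  = 759.39
Adjust for 71% response: 759.39 / 0.71 = 1069.56.
Round up → n = 1070.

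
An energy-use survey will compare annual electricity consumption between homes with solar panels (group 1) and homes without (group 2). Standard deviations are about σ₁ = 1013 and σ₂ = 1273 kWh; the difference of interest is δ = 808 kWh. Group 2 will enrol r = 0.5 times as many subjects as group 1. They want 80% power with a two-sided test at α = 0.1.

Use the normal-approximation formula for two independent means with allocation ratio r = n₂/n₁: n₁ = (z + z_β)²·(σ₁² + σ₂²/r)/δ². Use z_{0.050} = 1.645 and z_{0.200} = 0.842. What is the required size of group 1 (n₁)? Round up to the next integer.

n₁ = 41

n₁ = (z_{α/2} + z_β)² · (σ₁² + σ₂²/r) / δ²
   = (1.645 + 0.842)² · (1013² + 1273²/0.5) / 808²
   = 6.1852 · (1026169 + 3241058) / 652864
   = 6.1852 · 4267227 / 652864
   = 40.43
Round up → n₁ = 41; n₂ = r·n₁ = 0.5 × 41 = 21.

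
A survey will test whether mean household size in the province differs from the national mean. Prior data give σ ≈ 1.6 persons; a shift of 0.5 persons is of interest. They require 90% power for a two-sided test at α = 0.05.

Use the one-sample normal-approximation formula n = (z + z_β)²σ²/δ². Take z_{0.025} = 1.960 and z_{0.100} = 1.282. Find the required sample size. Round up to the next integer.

n = 108

n = (z_{α/2} + z_β)² · σ² / δ²
  = (1.960 + 1.282)² · 1.6² / 0.5²
  = 10.5106 · 2.56 / 0.25
  = 107.63
Round up → n = 108.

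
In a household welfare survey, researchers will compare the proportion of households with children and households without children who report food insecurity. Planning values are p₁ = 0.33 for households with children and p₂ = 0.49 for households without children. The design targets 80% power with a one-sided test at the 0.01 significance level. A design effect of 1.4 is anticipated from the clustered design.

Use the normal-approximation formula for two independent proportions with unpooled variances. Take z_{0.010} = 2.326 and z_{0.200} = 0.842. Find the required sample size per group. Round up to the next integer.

n = (z_α + z_β)² · [p₁(1−p₁) + p₂(1−p₂)] / (p₁ − p₂)²
  = (2.326 + 0.842)² · (0.33·0.67 + 0.49·0.51) / (-0.16)²
  = (3.168)² · (0.2211 + 0.2499) / 0.0256
  = 10.0362 · 0.4710 / 0.0256
  = 184.65
Design effect: 1.4 × 184.65 = 258.51.
Round up → n = 259 per group.

n = 259 per group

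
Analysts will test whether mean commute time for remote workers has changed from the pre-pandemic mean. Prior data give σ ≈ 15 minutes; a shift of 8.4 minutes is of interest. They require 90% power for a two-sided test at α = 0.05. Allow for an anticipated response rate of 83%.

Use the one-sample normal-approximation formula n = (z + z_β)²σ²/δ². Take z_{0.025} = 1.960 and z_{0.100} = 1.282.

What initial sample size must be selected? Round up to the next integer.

n = 41

n = (z_{α/2} + z_β)² · σ² / δ²
  = (1.960 + 1.282)² · 15² / 8.4²
  = 10.5106 · 225 / 70.56
  = 33.52
Adjust for 83% response: 33.52 / 0.83 = 40.38.
Round up → n = 41.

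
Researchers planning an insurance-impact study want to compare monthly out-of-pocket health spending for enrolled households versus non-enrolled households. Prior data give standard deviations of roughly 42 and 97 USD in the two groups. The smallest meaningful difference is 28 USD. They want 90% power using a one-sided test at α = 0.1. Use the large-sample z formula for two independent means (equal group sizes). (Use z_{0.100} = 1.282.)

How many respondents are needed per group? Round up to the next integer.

n = 94 per group

n = (z_α + z_β)² · (σ₁² + σ₂²) / δ²
  = (1.282 + 1.282)² · (42² + 97² = 11173) / 28²
  = 6.5741 · 11173 / 784
  = 93.69
Round up → n = 94 per group.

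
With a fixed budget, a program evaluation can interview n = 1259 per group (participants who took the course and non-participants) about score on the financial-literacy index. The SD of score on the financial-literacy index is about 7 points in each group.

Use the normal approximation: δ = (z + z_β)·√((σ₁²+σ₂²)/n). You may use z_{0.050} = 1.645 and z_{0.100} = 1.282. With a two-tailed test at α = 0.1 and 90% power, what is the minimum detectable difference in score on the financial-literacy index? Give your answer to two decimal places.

Minimum detectable difference ≈ 0.82 points

δ = (z_{α/2} + z_β) · √((σ₁²+σ₂²)/n)
  = (1.645 + 1.282) · √(98/1259)
  = 2.927 · √0.07784
  = 2.927 · 0.2790
  = 0.8166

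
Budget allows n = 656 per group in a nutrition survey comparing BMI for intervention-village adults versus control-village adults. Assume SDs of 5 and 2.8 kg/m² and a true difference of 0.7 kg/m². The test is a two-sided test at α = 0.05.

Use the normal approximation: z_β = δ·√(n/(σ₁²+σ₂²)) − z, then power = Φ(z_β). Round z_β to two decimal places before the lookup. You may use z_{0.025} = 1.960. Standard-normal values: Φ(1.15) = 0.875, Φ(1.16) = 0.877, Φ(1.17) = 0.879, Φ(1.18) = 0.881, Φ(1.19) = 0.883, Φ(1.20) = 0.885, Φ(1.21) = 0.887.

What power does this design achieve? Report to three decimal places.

Power ≈ 0.879

z_β = δ·√(n/(σ₁²+σ₂²)) − z_{α/2}
    = 0.7 · √(656/32.84) − 1.960
    = 0.7 · 4.46941 − 1.960
    = 3.1286 − 1.960 = 1.1686 → 1.17
Power = Φ(1.17) = 0.879.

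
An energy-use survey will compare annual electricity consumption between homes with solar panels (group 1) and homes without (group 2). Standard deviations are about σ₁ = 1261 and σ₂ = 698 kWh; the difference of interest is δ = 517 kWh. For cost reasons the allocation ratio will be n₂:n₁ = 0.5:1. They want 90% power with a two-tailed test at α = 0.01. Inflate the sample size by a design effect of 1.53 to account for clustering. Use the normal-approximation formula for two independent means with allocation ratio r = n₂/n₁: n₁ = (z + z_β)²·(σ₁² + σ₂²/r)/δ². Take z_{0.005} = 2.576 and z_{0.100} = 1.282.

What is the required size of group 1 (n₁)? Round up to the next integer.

n₁ = 219

n₁ = (z_{α/2} + z_β)² · (σ₁² + σ₂²/r) / δ²
   = (2.576 + 1.282)² · (1261² + 698²/0.5) / 517²
   = 14.8842 · (1590121 + 974408) / 267289
   = 14.8842 · 2564529 / 267289
   = 142.81
Design effect: 1.53 × 142.81 = 218.50.
Round up → n₁ = 219; n₂ = r·n₁ = 0.5 × 219 = 110.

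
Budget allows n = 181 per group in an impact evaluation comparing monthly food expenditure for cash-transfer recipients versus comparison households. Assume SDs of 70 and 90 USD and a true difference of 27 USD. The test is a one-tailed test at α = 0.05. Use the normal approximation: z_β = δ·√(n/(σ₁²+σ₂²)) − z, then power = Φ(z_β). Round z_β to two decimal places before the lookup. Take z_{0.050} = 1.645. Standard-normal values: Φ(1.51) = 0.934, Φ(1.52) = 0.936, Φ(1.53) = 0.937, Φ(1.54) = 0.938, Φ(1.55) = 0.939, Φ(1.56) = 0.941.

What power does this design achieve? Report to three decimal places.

z_β = δ·√(n/(σ₁²+σ₂²)) − z_α
    = 27 · √(181/13000) − 1.645
    = 27 · 0.11800 − 1.645
    = 3.1859 − 1.645 = 1.5409 → 1.54
Power = Φ(1.54) = 0.938.

Power ≈ 0.938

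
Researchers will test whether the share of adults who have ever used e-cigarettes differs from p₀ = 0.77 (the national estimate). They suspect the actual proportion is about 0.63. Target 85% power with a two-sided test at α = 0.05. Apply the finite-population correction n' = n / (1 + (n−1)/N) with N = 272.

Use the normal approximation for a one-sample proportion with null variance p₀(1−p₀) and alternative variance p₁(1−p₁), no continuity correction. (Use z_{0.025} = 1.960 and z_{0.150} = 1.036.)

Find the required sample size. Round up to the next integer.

n = 68

n = [z_{α/2}·√(p₀q₀) + z_β·√(p₁q₁)]² / (p₁ − p₀)²
  = [1.960·√(0.77·0.23) + 1.036·√(0.63·0.37)]² / (-0.14)²
  = [1.960·0.4208 + 1.036·0.4828]² / 0.0196
  = [1.3250]² / 0.0196
  = 89.57
Finite-population correction (N = 272): 89.57 / (1 + (89.57 − 1)/272) = 67.57.
Round up → n = 68.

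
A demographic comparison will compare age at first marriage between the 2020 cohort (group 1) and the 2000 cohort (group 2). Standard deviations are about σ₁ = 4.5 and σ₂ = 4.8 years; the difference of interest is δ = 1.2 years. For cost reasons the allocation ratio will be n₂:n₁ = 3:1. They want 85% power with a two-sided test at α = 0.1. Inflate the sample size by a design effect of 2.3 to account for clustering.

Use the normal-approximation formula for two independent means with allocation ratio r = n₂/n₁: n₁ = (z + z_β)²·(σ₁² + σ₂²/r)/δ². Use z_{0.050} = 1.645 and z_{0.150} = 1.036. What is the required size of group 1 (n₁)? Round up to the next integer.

n₁ = 321

n₁ = (z_{α/2} + z_β)² · (σ₁² + σ₂²/r) / δ²
   = (1.645 + 1.036)² · (4.5² + 4.8²/3) / 1.2²
   = 7.1878 · (20.25 + 7.68) / 1.44
   = 7.1878 · 27.93 / 1.44
   = 139.41
Design effect: 2.3 × 139.41 = 320.65.
Round up → n₁ = 321; n₂ = r·n₁ = 3 × 321 = 963.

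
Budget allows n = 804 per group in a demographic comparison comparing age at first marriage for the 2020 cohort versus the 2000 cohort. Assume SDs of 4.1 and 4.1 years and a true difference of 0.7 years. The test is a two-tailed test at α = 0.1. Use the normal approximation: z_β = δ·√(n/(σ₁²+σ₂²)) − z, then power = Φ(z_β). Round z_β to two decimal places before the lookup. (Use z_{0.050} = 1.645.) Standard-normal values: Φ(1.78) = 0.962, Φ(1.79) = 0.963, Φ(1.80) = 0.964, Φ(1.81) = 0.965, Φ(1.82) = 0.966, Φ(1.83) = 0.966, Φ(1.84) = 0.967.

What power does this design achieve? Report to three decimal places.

Power ≈ 0.962

z_β = δ·√(n/(σ₁²+σ₂²)) − z_{α/2}
    = 0.7 · √(804/33.62) − 1.645
    = 0.7 · 4.89023 − 1.645
    = 3.4232 − 1.645 = 1.7782 → 1.78
Power = Φ(1.78) = 0.962.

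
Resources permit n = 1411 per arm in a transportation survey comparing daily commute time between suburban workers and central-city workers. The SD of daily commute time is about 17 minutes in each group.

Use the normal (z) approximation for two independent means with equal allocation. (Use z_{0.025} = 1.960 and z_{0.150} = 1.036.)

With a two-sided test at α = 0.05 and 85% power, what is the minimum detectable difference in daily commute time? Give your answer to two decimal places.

Minimum detectable difference ≈ 1.92 minutes

δ = (z_{α/2} + z_β) · √((σ₁²+σ₂²)/n)
  = (1.960 + 1.036) · √(578/1411)
  = 2.996 · √0.40964
  = 2.996 · 0.6400
  = 1.9175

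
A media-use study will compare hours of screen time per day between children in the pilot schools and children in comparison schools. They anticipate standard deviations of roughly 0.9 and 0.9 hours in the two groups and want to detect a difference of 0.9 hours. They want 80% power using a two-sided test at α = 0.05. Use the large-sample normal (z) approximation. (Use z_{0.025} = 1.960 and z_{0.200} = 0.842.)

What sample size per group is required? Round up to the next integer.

n = 16 per group

n = (z_{α/2} + z_β)² · (σ₁² + σ₂²) / δ²
  = (1.960 + 0.842)² · (0.9² + 0.9² = 1.62) / 0.9²
  = 7.8512 · 1.62 / 0.81
  = 15.70
Round up → n = 16 per group.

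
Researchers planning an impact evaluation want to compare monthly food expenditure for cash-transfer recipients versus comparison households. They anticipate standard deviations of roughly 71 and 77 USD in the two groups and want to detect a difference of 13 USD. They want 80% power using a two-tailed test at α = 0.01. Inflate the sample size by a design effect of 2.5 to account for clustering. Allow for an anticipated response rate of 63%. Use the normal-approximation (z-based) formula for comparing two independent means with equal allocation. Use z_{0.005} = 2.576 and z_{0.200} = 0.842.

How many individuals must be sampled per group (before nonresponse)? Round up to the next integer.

n = (z_{α/2} + z_β)² · (σ₁² + σ₂²) / δ²
  = (2.576 + 0.842)² · (71² + 77² = 10970) / 13²
  = 11.6827 · 10970 / 169
  = 758.34
Design effect: 2.5 × 758.34 = 1895.85.
Adjust for 63% response: 1895.85 / 0.63 = 3009.29.
Round up → n = 3010 per group.

n = 3010 per group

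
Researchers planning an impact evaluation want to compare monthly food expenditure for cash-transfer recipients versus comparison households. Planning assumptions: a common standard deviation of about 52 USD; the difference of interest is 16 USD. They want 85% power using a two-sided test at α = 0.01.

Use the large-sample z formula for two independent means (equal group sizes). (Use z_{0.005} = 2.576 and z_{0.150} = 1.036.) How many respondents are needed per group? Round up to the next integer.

n = 276 per group

n = (z_{α/2} + z_β)² · (σ₁² + σ₂²) / δ²
  = (2.576 + 1.036)² · (2·52² = 5408) / 16²
  = 13.0465 · 5408 / 256
  = 275.61
Round up → n = 276 per group.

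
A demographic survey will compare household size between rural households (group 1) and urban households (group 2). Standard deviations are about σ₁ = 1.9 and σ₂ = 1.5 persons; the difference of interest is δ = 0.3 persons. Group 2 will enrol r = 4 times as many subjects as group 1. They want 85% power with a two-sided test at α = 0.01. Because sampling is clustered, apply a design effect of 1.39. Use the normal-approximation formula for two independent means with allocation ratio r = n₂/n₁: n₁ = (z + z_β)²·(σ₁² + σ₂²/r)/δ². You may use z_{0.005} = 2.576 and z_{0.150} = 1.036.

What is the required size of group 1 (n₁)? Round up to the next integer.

n₁ = 841

n₁ = (z_{α/2} + z_β)² · (σ₁² + σ₂²/r) / δ²
   = (2.576 + 1.036)² · (1.9² + 1.5²/4) / 0.3²
   = 13.0465 · (3.61 + 0.5625) / 0.09
   = 13.0465 · 4.1725 / 0.09
   = 604.85
Design effect: 1.39 × 604.85 = 840.74.
Round up → n₁ = 841; n₂ = r·n₁ = 4 × 841 = 3364.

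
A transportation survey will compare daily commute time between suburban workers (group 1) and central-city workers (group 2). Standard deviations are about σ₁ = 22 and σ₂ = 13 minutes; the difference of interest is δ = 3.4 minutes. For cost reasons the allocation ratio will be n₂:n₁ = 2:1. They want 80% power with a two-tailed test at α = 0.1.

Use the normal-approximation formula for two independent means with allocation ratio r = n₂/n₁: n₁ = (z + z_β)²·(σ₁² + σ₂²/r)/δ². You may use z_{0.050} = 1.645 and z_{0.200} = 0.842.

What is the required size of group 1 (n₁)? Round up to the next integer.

n₁ = (z_{α/2} + z_β)² · (σ₁² + σ₂²/r) / δ²
   = (1.645 + 0.842)² · (22² + 13²/2) / 3.4²
   = 6.1852 · (484 + 84.5) / 11.56
   = 6.1852 · 568.5 / 11.56
   = 304.18
Round up → n₁ = 305; n₂ = r·n₁ = 2 × 305 = 610.

n₁ = 305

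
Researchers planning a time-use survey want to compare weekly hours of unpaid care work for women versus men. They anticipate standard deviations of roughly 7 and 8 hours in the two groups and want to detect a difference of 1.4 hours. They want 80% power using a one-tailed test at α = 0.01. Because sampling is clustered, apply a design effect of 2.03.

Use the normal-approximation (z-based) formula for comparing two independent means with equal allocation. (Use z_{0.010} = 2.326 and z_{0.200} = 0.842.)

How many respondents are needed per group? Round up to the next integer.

n = 1175 per group

n = (z_α + z_β)² · (σ₁² + σ₂²) / δ²
  = (2.326 + 0.842)² · (7² + 8² = 113) / 1.4²
  = 10.0362 · 113 / 1.96
  = 578.62
Design effect: 2.03 × 578.62 = 1174.60.
Round up → n = 1175 per group.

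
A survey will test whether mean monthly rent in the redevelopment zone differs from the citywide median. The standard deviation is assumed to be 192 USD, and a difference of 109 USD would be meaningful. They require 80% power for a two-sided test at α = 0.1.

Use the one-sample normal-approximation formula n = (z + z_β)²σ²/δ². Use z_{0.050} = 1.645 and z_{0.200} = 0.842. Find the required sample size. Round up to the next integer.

n = (z_{α/2} + z_β)² · σ² / δ²
  = (1.645 + 0.842)² · 192² / 109²
  = 6.1852 · 36864 / 11881
  = 19.19
Round up → n = 20.

n = 20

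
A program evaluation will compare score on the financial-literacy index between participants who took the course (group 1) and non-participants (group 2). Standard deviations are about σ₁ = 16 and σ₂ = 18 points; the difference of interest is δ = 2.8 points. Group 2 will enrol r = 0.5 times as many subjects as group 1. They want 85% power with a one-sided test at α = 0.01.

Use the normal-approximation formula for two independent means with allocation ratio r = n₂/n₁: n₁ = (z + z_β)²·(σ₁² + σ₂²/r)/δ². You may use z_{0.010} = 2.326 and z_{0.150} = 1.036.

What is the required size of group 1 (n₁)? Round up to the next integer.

n₁ = (z_α + z_β)² · (σ₁² + σ₂²/r) / δ²
   = (2.326 + 1.036)² · (16² + 18²/0.5) / 2.8²
   = 11.3030 · (256 + 648) / 7.84
   = 11.3030 · 904 / 7.84
   = 1303.31
Round up → n₁ = 1304; n₂ = r·n₁ = 0.5 × 1304 = 652.

n₁ = 1304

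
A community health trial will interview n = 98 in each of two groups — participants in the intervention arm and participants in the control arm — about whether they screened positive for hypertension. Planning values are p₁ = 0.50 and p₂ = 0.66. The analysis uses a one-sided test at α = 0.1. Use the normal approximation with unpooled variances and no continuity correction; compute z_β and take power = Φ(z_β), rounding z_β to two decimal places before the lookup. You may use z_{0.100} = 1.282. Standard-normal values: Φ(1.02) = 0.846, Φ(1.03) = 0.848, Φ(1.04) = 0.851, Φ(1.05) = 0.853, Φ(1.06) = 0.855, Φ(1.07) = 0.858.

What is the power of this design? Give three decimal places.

z_β = |p₁−p₂|·√(n/[p₁q₁+p₂q₂]) − z_α
    = 0.16 · √(98/0.4744) − 1.282
    = 0.16 · 14.3728 − 1.282
    = 2.2996 − 1.282 = 1.0176 → 1.02
Power = Φ(1.02) = 0.846.

Power ≈ 0.846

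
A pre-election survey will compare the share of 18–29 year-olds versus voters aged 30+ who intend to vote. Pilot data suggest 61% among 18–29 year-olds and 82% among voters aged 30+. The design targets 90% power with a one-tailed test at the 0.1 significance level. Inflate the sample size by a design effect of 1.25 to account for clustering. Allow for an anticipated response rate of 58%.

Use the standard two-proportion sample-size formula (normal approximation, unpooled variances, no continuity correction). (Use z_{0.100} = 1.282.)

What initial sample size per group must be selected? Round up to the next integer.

n = (z_α + z_β)² · [p₁(1−p₁) + p₂(1−p₂)] / (p₁ − p₂)²
  = (1.282 + 1.282)² · (0.61·0.39 + 0.82·0.18) / (-0.21)²
  = (2.564)² · (0.2379 + 0.1476) / 0.0441
  = 6.5741 · 0.3855 / 0.0441
  = 57.47
Design effect: 1.25 × 57.47 = 71.83.
Adjust for 58% response: 71.83 / 0.58 = 123.85.
Round up → n = 124 per group.

n = 124 per group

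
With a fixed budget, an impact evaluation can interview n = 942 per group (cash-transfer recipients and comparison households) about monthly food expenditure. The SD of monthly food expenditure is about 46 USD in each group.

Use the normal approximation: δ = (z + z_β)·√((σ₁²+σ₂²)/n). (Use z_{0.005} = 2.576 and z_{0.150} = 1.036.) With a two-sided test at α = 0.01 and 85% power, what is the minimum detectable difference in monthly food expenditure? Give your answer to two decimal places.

Minimum detectable difference ≈ 7.66 USD

δ = (z_{α/2} + z_β) · √((σ₁²+σ₂²)/n)
  = (2.576 + 1.036) · √(4232/942)
  = 3.612 · √4.4926
  = 3.612 · 2.1196
  = 7.6559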